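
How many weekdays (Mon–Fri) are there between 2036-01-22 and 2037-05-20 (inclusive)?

347

2036-01-22 is a Tuesday.
The range spans 485 days (inclusive of both endpoints).
485 = 7 × 69 + 2, so there are 69 full weeks plus 2 extra days.
Each full week contributes 5 weekdays (Mon–Fri): 69 × 5 = 345.
The 2 extra days are Tuesday, Wednesday — 2 of them qualify.
Total: 345 + 2 = 347.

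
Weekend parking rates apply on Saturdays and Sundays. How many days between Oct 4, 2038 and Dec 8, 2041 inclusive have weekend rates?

Oct 4, 2038 is a Monday.
From Oct 4, 2038 to Dec 8, 2041 is 1162 days inclusive.
1162 = 7 × 166, so the span is exactly 166 full weeks.
Each full week contributes 2 weekend days (Sat, Sun): 166 × 2 = 332.
Total: 332.

332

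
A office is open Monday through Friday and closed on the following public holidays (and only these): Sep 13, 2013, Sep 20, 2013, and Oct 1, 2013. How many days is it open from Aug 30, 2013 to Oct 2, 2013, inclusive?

21

Aug 30, 2013 is a Friday.
From Aug 30, 2013 to Oct 2, 2013 is 34 days inclusive.
34 = 7 × 4 + 6, so there are 4 full weeks plus 6 extra days.
Each full week contributes 5 weekdays (Mon–Fri): 4 × 5 = 20.
The 6 extra days are Fri, Sat, Sun, Mon, Tue, Wed — 4 of them qualify.
Total: 20 + 4 = 24.
Holidays: Sep 13, 2013 (Fri); Sep 20, 2013 (Fri); Oct 1, 2013 (Tue).
All 3 holidays fall on weekdays, so subtract 3.
Business days: 24 − 3 = 21.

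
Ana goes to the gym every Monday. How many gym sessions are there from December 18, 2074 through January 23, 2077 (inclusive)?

109

December 18, 2074 is a Tuesday.
The range spans 768 days (inclusive of both endpoints).
768 = 7 × 109 + 5, so there are 109 full weeks plus 5 extra days.
Each full week contributes one Monday: 109 so far.
The 5 extra days are Tue, Wed, Thu, Fri, Sat — none qualify.
Total: 109 + 0 = 109.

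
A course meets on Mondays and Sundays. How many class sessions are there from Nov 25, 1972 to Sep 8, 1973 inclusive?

82

Nov 25, 1972 is a Saturday.
From Nov 25, 1972 to Sep 8, 1973 is 288 days inclusive.
288 = 7 × 41 + 1, so there are 41 full weeks plus 1 extra day.
Each full week contributes 2 days from the set (Mon, Sun): 41 × 2 = 82.
The 1 extra day is Sat — none qualify.
Total: 82 + 0 = 82.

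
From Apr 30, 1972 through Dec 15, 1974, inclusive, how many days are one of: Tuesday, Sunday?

275

Apr 30, 1972 is a Sunday.
From Apr 30, 1972 to Dec 15, 1974 is 960 days inclusive.
960 = 7 × 137 + 1, so there are 137 full weeks plus 1 extra day.
Each full week contributes 2 days from the set (Tue, Sun): 137 × 2 = 274.
The 1 extra day is Sun — 1 of them qualifies.
Total: 274 + 1 = 275.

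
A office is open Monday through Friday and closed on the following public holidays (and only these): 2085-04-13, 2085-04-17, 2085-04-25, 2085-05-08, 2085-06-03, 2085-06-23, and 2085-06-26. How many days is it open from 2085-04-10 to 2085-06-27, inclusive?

52

2085-04-10 is a Tuesday.
That's 79 days from start to end, counting both.
79 = 7 × 11 + 2, so there are 11 full weeks plus 2 extra days.
Each full week contributes 5 weekdays (Mon–Fri): 11 × 5 = 55.
The 2 extra days are Tuesday, Wednesday — 2 of them qualify.
Total: 55 + 2 = 57.
Holidays: 2085-04-13 (Fri); 2085-04-17 (Tue); 2085-04-25 (Wed); 2085-05-08 (Tue); 2085-06-03 (Sun); 2085-06-23 (Sat); 2085-06-26 (Tue).
5 of the 7 holidays fall on weekdays; the rest are weekends and were already excluded.
Business days: 57 − 5 = 52.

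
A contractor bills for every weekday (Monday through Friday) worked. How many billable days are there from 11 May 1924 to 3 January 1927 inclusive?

11 May 1924 is a Sunday.
From 11 May 1924 to 3 January 1927 is 968 days inclusive.
968 = 7 × 138 + 2, so there are 138 full weeks plus 2 extra days.
Each full week contributes 5 weekdays (Mon–Fri): 138 × 5 = 690.
The 2 extra days are Sun, Mon — 1 of them qualifies.
Total: 690 + 1 = 691.

691 weekdays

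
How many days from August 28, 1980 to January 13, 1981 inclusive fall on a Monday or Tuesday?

40

August 28, 1980 is a Thursday.
From August 28, 1980 to January 13, 1981 is 139 days inclusive.
139 = 7 × 19 + 6, so there are 19 full weeks plus 6 extra days.
Each full week contributes 2 days from the set (Mon, Tue): 19 × 2 = 38.
The 6 extra days are Thursday, Friday, Saturday, Sunday, Monday, Tuesday — 2 of them qualify.
Total: 38 + 2 = 40.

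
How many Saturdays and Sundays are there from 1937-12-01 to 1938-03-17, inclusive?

1937-12-01 is a Wednesday.
The range spans 107 days (inclusive of both endpoints).
107 = 7 × 15 + 2, so there are 15 full weeks plus 2 extra days.
Each full week contributes 2 weekend days (Sat, Sun): 15 × 2 = 30.
The 2 extra days are Wed, Thu — none qualify.
Total: 30 + 0 = 30.

30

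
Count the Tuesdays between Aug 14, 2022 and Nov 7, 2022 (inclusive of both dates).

Aug 14, 2022 is a Sunday.
The range spans 86 days (inclusive of both endpoints).
86 = 7 × 12 + 2, so there are 12 full weeks plus 2 extra days.
Each full week contributes one Tuesday: 12 so far.
The 2 extra days are Sun, Mon — none qualify.
Total: 12 + 0 = 12.

12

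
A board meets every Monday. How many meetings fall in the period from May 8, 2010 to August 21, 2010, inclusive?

15

May 8, 2010 is a Saturday.
The range spans 106 days (inclusive of both endpoints).
106 = 7 × 15 + 1, so there are 15 full weeks plus 1 extra day.
Each full week contributes one Monday: 15 so far.
The 1 extra day is Saturday — none qualify.
Total: 15 + 0 = 15.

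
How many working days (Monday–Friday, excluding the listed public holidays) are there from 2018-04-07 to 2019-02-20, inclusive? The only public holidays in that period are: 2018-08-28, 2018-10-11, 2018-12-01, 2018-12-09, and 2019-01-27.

226 working days

2018-04-07 is a Saturday.
From 2018-04-07 to 2019-02-20 is 320 days inclusive.
320 = 7 × 45 + 5, so there are 45 full weeks plus 5 extra days.
Each full week contributes 5 weekdays (Mon–Fri): 45 × 5 = 225.
The 5 extra days are Sat, Sun, Mon, Tue, Wed — 3 of them qualify.
Total: 225 + 3 = 228.
Holidays: 2018-08-28 (Tue); 2018-10-11 (Thu); 2018-12-01 (Sat); 2018-12-09 (Sun); 2019-01-27 (Sun).
2 of the 5 holidays fall on weekdays; the rest are weekends and were already excluded.
Business days: 228 − 2 = 226.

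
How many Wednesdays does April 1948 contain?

Apr 1, 1948 is a Thursday.
From Apr 1, 1948 to Apr 30, 1948 is 30 days inclusive.
30 = 7 × 4 + 2, so there are 4 full weeks plus 2 extra days.
Each full week contributes one Wednesday: 4 so far.
The 2 extra days are Thursday, Friday — none qualify.
Total: 4 + 0 = 4.

4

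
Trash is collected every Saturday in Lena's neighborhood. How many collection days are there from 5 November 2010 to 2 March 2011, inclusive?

5 November 2010 is a Friday.
The range spans 118 days (inclusive of both endpoints).
118 = 7 × 16 + 6, so there are 16 full weeks plus 6 extra days.
Each full week contributes one Saturday: 16 so far.
The 6 extra days are Fri, Sat, Sun, Mon, Tue, Wed — 1 of them qualifies.
Total: 16 + 1 = 17.

17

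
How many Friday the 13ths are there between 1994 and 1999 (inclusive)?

Friday-the-13ths by year:
1994: May
1995: Jan, Oct
1996: Sep, Dec
1997: Jun
1998: Feb, Mar, Nov
1999: Aug

10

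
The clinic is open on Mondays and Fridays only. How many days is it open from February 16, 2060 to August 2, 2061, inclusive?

February 16, 2060 is a Monday.
From February 16, 2060 to August 2, 2061 is 534 days inclusive.
534 = 7 × 76 + 2, so there are 76 full weeks plus 2 extra days.
Each full week contributes 2 days from the set (Mon, Fri): 76 × 2 = 152.
The 2 extra days are Monday, Tuesday — 1 of them qualifies.
Total: 152 + 1 = 153.

153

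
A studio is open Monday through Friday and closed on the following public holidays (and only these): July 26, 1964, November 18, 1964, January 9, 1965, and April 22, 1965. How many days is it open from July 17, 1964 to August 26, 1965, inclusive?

288 working days

July 17, 1964 is a Friday.
From July 17, 1964 to August 26, 1965 is 406 days inclusive.
406 = 7 × 58, so the span is exactly 58 full weeks.
Each full week contributes 5 weekdays (Mon–Fri): 58 × 5 = 290.
Total: 290.
Holidays: July 26, 1964 (Sun); November 18, 1964 (Wed); January 9, 1965 (Sat); April 22, 1965 (Thu).
2 of the 4 holidays fall on weekdays; the rest are weekends and were already excluded.
Business days: 290 − 2 = 288.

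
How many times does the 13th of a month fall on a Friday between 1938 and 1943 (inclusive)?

10

Friday-the-13ths by year:
1938: May
1939: Jan, Oct
1940: Sep, Dec
1941: Jun
1942: Feb, Mar, Nov
1943: Aug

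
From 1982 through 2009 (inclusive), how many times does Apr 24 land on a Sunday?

Day of week of April 24 in each year:
1982: Sat, 1983: Sun ✓, 1984: Tue, 1985: Wed, 1986: Thu, 1987: Fri, 1988: Sun ✓, 1989: Mon, 1990: Tue, 1991: Wed, 1992: Fri, 1993: Sat, 1994: Sun ✓, 1995: Mon, 1996: Wed, 1997: Thu, 1998: Fri, 1999: Sat, 2000: Mon, 2001: Tue, 2002: Wed, 2003: Thu, 2004: Sat, 2005: Sun ✓, 2006: Mon, 2007: Tue, 2008: Thu, 2009: Fri
Sundays: 1983, 1988, 1994, 2005.

4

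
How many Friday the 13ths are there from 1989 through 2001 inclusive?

22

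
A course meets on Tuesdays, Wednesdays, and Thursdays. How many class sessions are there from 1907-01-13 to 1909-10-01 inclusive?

426

1907-01-13 is a Sunday.
That's 993 days from start to end, counting both.
993 = 7 × 141 + 6, so there are 141 full weeks plus 6 extra days.
Each full week contributes 3 days from the set (Tue, Wed, Thu): 141 × 3 = 423.
The 6 extra days are Sunday, Monday, Tuesday, Wednesday, Thursday, Friday — 3 of them qualify.
Total: 423 + 3 = 426.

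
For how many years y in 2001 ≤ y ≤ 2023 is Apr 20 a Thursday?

3

Day of week of April 20 in each year:
2001: Fri, 2002: Sat, 2003: Sun, 2004: Tue, 2005: Wed, 2006: Thu ✓, 2007: Fri, 2008: Sun, 2009: Mon, 2010: Tue, 2011: Wed, 2012: Fri, 2013: Sat, 2014: Sun, 2015: Mon, 2016: Wed, 2017: Thu ✓, 2018: Fri, 2019: Sat, 2020: Mon, 2021: Tue, 2022: Wed, 2023: Thu ✓
Thursdays: 2006, 2017, 2023.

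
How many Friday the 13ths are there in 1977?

1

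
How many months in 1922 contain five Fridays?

4

A month has five Fridays exactly when Friday falls within its first (length − 28) days.
Jan: 31 days, starts Sun → 5 of Sun, Mon, Tue
Feb: 28 days, starts Wed → 5 of (none)
Mar: 31 days, starts Wed → 5 of Wed, Thu, Fri ✓
Apr: 30 days, starts Sat → 5 of Sat, Sun
May: 31 days, starts Mon → 5 of Mon, Tue, Wed
Jun: 30 days, starts Thu → 5 of Thu, Fri ✓
Jul: 31 days, starts Sat → 5 of Sat, Sun, Mon
Aug: 31 days, starts Tue → 5 of Tue, Wed, Thu
Sep: 30 days, starts Fri → 5 of Fri, Sat ✓
Oct: 31 days, starts Sun → 5 of Sun, Mon, Tue
Nov: 30 days, starts Wed → 5 of Wed, Thu
Dec: 31 days, starts Fri → 5 of Fri, Sat, Sun ✓
Months with five Fridays: Mar, Jun, Sep, Dec.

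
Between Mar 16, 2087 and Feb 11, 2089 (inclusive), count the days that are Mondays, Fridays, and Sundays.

Mar 16, 2087 is a Sunday.
The range spans 699 days (inclusive of both endpoints).
699 = 7 × 99 + 6, so there are 99 full weeks plus 6 extra days.
Each full week contributes 3 days from the set (Mon, Fri, Sun): 99 × 3 = 297.
The 6 extra days are Sun, Mon, Tue, Wed, Thu, Fri — 3 of them qualify.
Total: 297 + 3 = 300.

300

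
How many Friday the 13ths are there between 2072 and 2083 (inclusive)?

20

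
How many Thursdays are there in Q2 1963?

13

April 1, 1963 is a Monday.
The range spans 91 days (inclusive of both endpoints).
91 = 7 × 13, so the span is exactly 13 full weeks.
Each full week contributes one Thursday: 13 so far.
Total: 13.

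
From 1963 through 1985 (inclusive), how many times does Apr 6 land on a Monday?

3

Day of week of April 6 in each year:
1963: Sat, 1964: Mon ✓, 1965: Tue, 1966: Wed, 1967: Thu, 1968: Sat, 1969: Sun, 1970: Mon ✓, 1971: Tue, 1972: Thu, 1973: Fri, 1974: Sat, 1975: Sun, 1976: Tue, 1977: Wed, 1978: Thu, 1979: Fri, 1980: Sun, 1981: Mon ✓, 1982: Tue, 1983: Wed, 1984: Fri, 1985: Sat
Mondays: 1964, 1970, 1981.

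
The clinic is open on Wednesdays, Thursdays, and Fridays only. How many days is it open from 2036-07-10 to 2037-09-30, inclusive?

2036-07-10 is a Thursday.
The range spans 448 days (inclusive of both endpoints).
448 = 7 × 64, so the span is exactly 64 full weeks.
Each full week contributes 3 days from the set (Wed, Thu, Fri): 64 × 3 = 192.

192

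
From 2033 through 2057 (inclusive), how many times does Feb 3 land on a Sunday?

Day of week of February 3 in each year:
2033: Thu, 2034: Fri, 2035: Sat, 2036: Sun ✓, 2037: Tue, 2038: Wed, 2039: Thu, 2040: Fri, 2041: Sun ✓, 2042: Mon, 2043: Tue, 2044: Wed, 2045: Fri, 2046: Sat, 2047: Sun ✓, 2048: Mon, 2049: Wed, 2050: Thu, 2051: Fri, 2052: Sat, 2053: Mon, 2054: Tue, 2055: Wed, 2056: Thu, 2057: Sat
Sundays: 2036, 2041, 2047.

3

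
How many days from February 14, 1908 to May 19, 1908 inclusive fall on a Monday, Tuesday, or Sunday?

42

February 14, 1908 is a Friday.
That's 96 days from start to end, counting both.
96 = 7 × 13 + 5, so there are 13 full weeks plus 5 extra days.
Each full week contributes 3 days from the set (Mon, Tue, Sun): 13 × 3 = 39.
The 5 extra days are Fri, Sat, Sun, Mon, Tue — 3 of them qualify.
Total: 39 + 3 = 42.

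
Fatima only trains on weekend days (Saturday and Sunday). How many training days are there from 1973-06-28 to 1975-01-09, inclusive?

160

1973-06-28 is a Thursday.
From 1973-06-28 to 1975-01-09 is 561 days inclusive.
561 = 7 × 80 + 1, so there are 80 full weeks plus 1 extra day.
Each full week contributes 2 weekend days (Sat, Sun): 80 × 2 = 160.
The 1 extra day is Thu — none qualify.
Total: 160 + 0 = 160.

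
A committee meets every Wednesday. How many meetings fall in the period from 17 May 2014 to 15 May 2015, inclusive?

52

17 May 2014 is a Saturday.
From 17 May 2014 to 15 May 2015 is 364 days inclusive.
364 = 7 × 52, so the span is exactly 52 full weeks.
Each full week contributes one Wednesday: 52 so far.
Total: 52.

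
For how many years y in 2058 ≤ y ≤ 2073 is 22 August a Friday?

Day of week of August 22 in each year:
2058: Thu, 2059: Fri ✓, 2060: Sun, 2061: Mon, 2062: Tue, 2063: Wed, 2064: Fri ✓, 2065: Sat, 2066: Sun, 2067: Mon, 2068: Wed, 2069: Thu, 2070: Fri ✓, 2071: Sat, 2072: Mon, 2073: Tue
Fridays: 2059, 2064, 2070.

3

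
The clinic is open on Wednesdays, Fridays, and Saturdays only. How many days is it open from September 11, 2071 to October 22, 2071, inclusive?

18

September 11, 2071 is a Friday.
The range spans 42 days (inclusive of both endpoints).
42 = 7 × 6, so the span is exactly 6 full weeks.
Each full week contributes 3 days from the set (Wed, Fri, Sat): 6 × 3 = 18.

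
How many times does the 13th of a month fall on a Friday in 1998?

The 13th falls on a Friday when the month's 13th has weekday Fri.
Jan 13 is Tue; Feb 13 is Fri ✓; Mar 13 is Fri ✓; Apr 13 is Mon; May 13 is Wed; Jun 13 is Sat; Jul 13 is Mon; Aug 13 is Thu; Sep 13 is Sun; Oct 13 is Tue; Nov 13 is Fri ✓; Dec 13 is Sun.
Friday the 13ths: Feb, Mar, Nov.

3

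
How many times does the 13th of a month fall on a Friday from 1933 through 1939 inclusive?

Friday-the-13ths by year:
1933: Jan, Oct
1934: Apr, Jul
1935: Sep, Dec
1936: Mar, Nov
1937: Aug
1938: May
1939: Jan, Oct

12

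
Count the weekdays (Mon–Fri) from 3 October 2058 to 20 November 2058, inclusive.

3 October 2058 is a Thursday.
That's 49 days from start to end, counting both.
49 = 7 × 7, so the span is exactly 7 full weeks.
Each full week contributes 5 weekdays (Mon–Fri): 7 × 5 = 35.
Total: 35.

35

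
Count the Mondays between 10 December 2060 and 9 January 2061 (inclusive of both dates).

10 December 2060 is a Friday.
That's 31 days from start to end, counting both.
31 = 7 × 4 + 3, so there are 4 full weeks plus 3 extra days.
Each full week contributes one Monday: 4 so far.
The 3 extra days are Friday, Saturday, Sunday — none qualify.
Total: 4 + 0 = 4.

4 Mondays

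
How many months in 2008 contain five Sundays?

4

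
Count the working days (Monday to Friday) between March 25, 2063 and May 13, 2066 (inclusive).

March 25, 2063 is a Sunday.
The range spans 1146 days (inclusive of both endpoints).
1146 = 7 × 163 + 5, so there are 163 full weeks plus 5 extra days.
Each full week contributes 5 weekdays (Mon–Fri): 163 × 5 = 815.
The 5 extra days are Sunday, Monday, Tuesday, Wednesday, Thursday — 4 of them qualify.
Total: 815 + 4 = 819.

819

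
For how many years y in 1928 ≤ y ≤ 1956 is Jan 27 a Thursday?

Day of week of January 27 in each year:
1928: Fri, 1929: Sun, 1930: Mon, 1931: Tue, 1932: Wed, 1933: Fri, 1934: Sat, 1935: Sun, 1936: Mon, 1937: Wed, 1938: Thu ✓, 1939: Fri, 1940: Sat, 1941: Mon, 1942: Tue, 1943: Wed, 1944: Thu ✓, 1945: Sat, 1946: Sun, 1947: Mon, 1948: Tue, 1949: Thu ✓, 1950: Fri, 1951: Sat, 1952: Sun, 1953: Tue, 1954: Wed, 1955: Thu ✓, 1956: Fri
Thursdays: 1938, 1944, 1949, 1955.

4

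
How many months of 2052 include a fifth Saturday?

A month has five Saturdays exactly when Saturday falls within its first (length − 28) days.
Jan: 31 days, starts Mon → 5 of Mon, Tue, Wed
Feb: 29 days, starts Thu → 5 of Thu
Mar: 31 days, starts Fri → 5 of Fri, Sat, Sun ✓
Apr: 30 days, starts Mon → 5 of Mon, Tue
May: 31 days, starts Wed → 5 of Wed, Thu, Fri
Jun: 30 days, starts Sat → 5 of Sat, Sun ✓
Jul: 31 days, starts Mon → 5 of Mon, Tue, Wed
Aug: 31 days, starts Thu → 5 of Thu, Fri, Sat ✓
Sep: 30 days, starts Sun → 5 of Sun, Mon
Oct: 31 days, starts Tue → 5 of Tue, Wed, Thu
Nov: 30 days, starts Fri → 5 of Fri, Sat ✓
Dec: 31 days, starts Sun → 5 of Sun, Mon, Tue
Months with five Saturdays: Mar, Jun, Aug, Nov.

4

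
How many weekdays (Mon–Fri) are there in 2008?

January 1, 2008 is a Tuesday.
From January 1, 2008 to December 31, 2008 is 366 days inclusive.
366 = 7 × 52 + 2, so there are 52 full weeks plus 2 extra days.
Each full week contributes 5 weekdays (Mon–Fri): 52 × 5 = 260.
The 2 extra days are Tuesday, Wednesday — 2 of them qualify.
Total: 260 + 2 = 262.

262 weekdays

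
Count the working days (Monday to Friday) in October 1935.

1 October 1935 is a Tuesday.
The range spans 31 days (inclusive of both endpoints).
31 = 7 × 4 + 3, so there are 4 full weeks plus 3 extra days.
Each full week contributes 5 weekdays (Mon–Fri): 4 × 5 = 20.
The 3 extra days are Tuesday, Wednesday, Thursday — 3 of them qualify.
Total: 20 + 3 = 23.

23 weekdays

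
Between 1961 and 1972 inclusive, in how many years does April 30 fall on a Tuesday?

2

Day of week of April 30 in each year:
1961: Sun, 1962: Mon, 1963: Tue ✓, 1964: Thu, 1965: Fri, 1966: Sat, 1967: Sun, 1968: Tue ✓, 1969: Wed, 1970: Thu, 1971: Fri, 1972: Sun
Tuesdays: 1963, 1968.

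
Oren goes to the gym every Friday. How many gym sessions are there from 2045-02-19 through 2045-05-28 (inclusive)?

2045-02-19 is a Sunday.
The range spans 99 days (inclusive of both endpoints).
99 = 7 × 14 + 1, so there are 14 full weeks plus 1 extra day.
Each full week contributes one Friday: 14 so far.
The 1 extra day is Sunday — none qualify.
Total: 14 + 0 = 14.

14 Fridays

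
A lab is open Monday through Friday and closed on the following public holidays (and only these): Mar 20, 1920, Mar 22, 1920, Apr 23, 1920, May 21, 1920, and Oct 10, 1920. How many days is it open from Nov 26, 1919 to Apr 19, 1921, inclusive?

362

Nov 26, 1919 is a Wednesday.
The range spans 511 days (inclusive of both endpoints).
511 = 7 × 73, so the span is exactly 73 full weeks.
Each full week contributes 5 weekdays (Mon–Fri): 73 × 5 = 365.
Total: 365.
Holidays: Mar 20, 1920 (Sat); Mar 22, 1920 (Mon); Apr 23, 1920 (Fri); May 21, 1920 (Fri); Oct 10, 1920 (Sun).
3 of the 5 holidays fall on weekdays; the rest are weekends and were already excluded.
Business days: 365 − 3 = 362.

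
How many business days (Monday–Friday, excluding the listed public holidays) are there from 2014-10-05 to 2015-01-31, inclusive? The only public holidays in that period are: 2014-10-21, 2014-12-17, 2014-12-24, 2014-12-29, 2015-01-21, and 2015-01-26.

79

2014-10-05 is a Sunday.
The range spans 119 days (inclusive of both endpoints).
119 = 7 × 17, so the span is exactly 17 full weeks.
Each full week contributes 5 weekdays (Mon–Fri): 17 × 5 = 85.
Total: 85.
Holidays: 2014-10-21 (Tue); 2014-12-17 (Wed); 2014-12-24 (Wed); 2014-12-29 (Mon); 2015-01-21 (Wed); 2015-01-26 (Mon).
All 6 holidays fall on weekdays, so subtract 6.
Business days: 85 − 6 = 79.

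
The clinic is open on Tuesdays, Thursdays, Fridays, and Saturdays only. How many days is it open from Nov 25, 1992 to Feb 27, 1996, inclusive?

680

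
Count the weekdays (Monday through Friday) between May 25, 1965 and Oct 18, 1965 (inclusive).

May 25, 1965 is a Tuesday.
From May 25, 1965 to Oct 18, 1965 is 147 days inclusive.
147 = 7 × 21, so the span is exactly 21 full weeks.
Each full week contributes 5 weekdays (Mon–Fri): 21 × 5 = 105.
Total: 105.

105 weekdays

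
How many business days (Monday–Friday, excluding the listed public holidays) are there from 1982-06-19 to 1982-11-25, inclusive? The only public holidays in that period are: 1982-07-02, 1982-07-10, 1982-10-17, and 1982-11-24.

1982-06-19 is a Saturday.
The range spans 160 days (inclusive of both endpoints).
160 = 7 × 22 + 6, so there are 22 full weeks plus 6 extra days.
Each full week contributes 5 weekdays (Mon–Fri): 22 × 5 = 110.
The 6 extra days are Sat, Sun, Mon, Tue, Wed, Thu — 4 of them qualify.
Total: 110 + 4 = 114.
Holidays: 1982-07-02 (Fri); 1982-07-10 (Sat); 1982-10-17 (Sun); 1982-11-24 (Wed).
2 of the 4 holidays fall on weekdays; the rest are weekends and were already excluded.
Business days: 114 − 2 = 112.

112 business days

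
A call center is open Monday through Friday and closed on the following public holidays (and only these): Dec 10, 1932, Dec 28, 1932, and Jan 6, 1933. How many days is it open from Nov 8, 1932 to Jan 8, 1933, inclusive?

Nov 8, 1932 is a Tuesday.
That's 62 days from start to end, counting both.
62 = 7 × 8 + 6, so there are 8 full weeks plus 6 extra days.
Each full week contributes 5 weekdays (Mon–Fri): 8 × 5 = 40.
The 6 extra days are Tuesday, Wednesday, Thursday, Friday, Saturday, Sunday — 4 of them qualify.
Total: 40 + 4 = 44.
Holidays: Dec 10, 1932 (Sat); Dec 28, 1932 (Wed); Jan 6, 1933 (Fri).
2 of the 3 holidays fall on weekdays; the rest are weekends and were already excluded.
Business days: 44 − 2 = 42.

42 business days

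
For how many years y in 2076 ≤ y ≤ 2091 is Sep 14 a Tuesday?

3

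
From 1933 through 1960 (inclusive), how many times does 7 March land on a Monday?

Day of week of March 7 in each year:
1933: Tue, 1934: Wed, 1935: Thu, 1936: Sat, 1937: Sun, 1938: Mon ✓, 1939: Tue, 1940: Thu, 1941: Fri, 1942: Sat, 1943: Sun, 1944: Tue, 1945: Wed, 1946: Thu, 1947: Fri, 1948: Sun, 1949: Mon ✓, 1950: Tue, 1951: Wed, 1952: Fri, 1953: Sat, 1954: Sun, 1955: Mon ✓, 1956: Wed, 1957: Thu, 1958: Fri, 1959: Sat, 1960: Mon ✓
Mondays: 1938, 1949, 1955, 1960.

4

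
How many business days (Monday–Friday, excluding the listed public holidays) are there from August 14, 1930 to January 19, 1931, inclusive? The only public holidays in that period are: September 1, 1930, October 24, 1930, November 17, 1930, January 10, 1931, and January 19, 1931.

109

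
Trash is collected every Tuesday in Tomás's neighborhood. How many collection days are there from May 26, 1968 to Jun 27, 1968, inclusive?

May 26, 1968 is a Sunday.
From May 26, 1968 to Jun 27, 1968 is 33 days inclusive.
33 = 7 × 4 + 5, so there are 4 full weeks plus 5 extra days.
Each full week contributes one Tuesday: 4 so far.
The 5 extra days are Sun, Mon, Tue, Wed, Thu — 1 of them qualifies.
Total: 4 + 1 = 5.

5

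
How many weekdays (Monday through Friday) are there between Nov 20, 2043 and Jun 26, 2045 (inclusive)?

417 weekdays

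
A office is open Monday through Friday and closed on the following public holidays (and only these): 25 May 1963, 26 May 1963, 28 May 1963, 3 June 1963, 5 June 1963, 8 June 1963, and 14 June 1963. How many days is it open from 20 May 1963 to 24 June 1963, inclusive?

22

20 May 1963 is a Monday.
The range spans 36 days (inclusive of both endpoints).
36 = 7 × 5 + 1, so there are 5 full weeks plus 1 extra day.
Each full week contributes 5 weekdays (Mon–Fri): 5 × 5 = 25.
The 1 extra day is Monday — 1 of them qualifies.
Total: 25 + 1 = 26.
Holidays: 25 May 1963 (Sat); 26 May 1963 (Sun); 28 May 1963 (Tue); 3 June 1963 (Mon); 5 June 1963 (Wed); 8 June 1963 (Sat); 14 June 1963 (Fri).
4 of the 7 holidays fall on weekdays; the rest are weekends and were already excluded.
Business days: 26 − 4 = 22.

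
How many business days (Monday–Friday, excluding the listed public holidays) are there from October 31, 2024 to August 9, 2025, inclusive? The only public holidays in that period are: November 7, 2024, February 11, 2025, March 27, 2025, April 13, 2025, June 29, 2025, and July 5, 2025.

199 business days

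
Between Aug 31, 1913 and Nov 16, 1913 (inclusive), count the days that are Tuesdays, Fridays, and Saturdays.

Aug 31, 1913 is a Sunday.
That's 78 days from start to end, counting both.
78 = 7 × 11 + 1, so there are 11 full weeks plus 1 extra day.
Each full week contributes 3 days from the set (Tue, Fri, Sat): 11 × 3 = 33.
The 1 extra day is Sun — none qualify.
Total: 33 + 0 = 33.

33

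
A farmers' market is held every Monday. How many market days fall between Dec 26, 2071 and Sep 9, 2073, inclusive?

Dec 26, 2071 is a Saturday.
From Dec 26, 2071 to Sep 9, 2073 is 624 days inclusive.
624 = 7 × 89 + 1, so there are 89 full weeks plus 1 extra day.
Each full week contributes one Monday: 89 so far.
The 1 extra day is Saturday — none qualify.
Total: 89 + 0 = 89.

89 Mondays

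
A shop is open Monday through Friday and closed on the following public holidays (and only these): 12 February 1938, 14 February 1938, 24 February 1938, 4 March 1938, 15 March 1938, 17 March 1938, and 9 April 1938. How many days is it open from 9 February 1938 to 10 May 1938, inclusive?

9 February 1938 is a Wednesday.
That's 91 days from start to end, counting both.
91 = 7 × 13, so the span is exactly 13 full weeks.
Each full week contributes 5 weekdays (Mon–Fri): 13 × 5 = 65.
Total: 65.
Holidays: 12 February 1938 (Sat); 14 February 1938 (Mon); 24 February 1938 (Thu); 4 March 1938 (Fri); 15 March 1938 (Tue); 17 March 1938 (Thu); 9 April 1938 (Sat).
5 of the 7 holidays fall on weekdays; the rest are weekends and were already excluded.
Business days: 65 − 5 = 60.

60 working days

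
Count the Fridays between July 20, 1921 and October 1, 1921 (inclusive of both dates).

11 Fridays

July 20, 1921 is a Wednesday.
The range spans 74 days (inclusive of both endpoints).
74 = 7 × 10 + 4, so there are 10 full weeks plus 4 extra days.
Each full week contributes one Friday: 10 so far.
The 4 extra days are Wed, Thu, Fri, Sat — 1 of them qualifies.
Total: 10 + 1 = 11.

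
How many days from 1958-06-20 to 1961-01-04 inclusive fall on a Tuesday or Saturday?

1958-06-20 is a Friday.
The range spans 930 days (inclusive of both endpoints).
930 = 7 × 132 + 6, so there are 132 full weeks plus 6 extra days.
Each full week contributes 2 days from the set (Tue, Sat): 132 × 2 = 264.
The 6 extra days are Fri, Sat, Sun, Mon, Tue, Wed — 2 of them qualify.
Total: 264 + 2 = 266.

266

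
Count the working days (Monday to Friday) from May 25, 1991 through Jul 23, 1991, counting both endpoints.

May 25, 1991 is a Saturday.
That's 60 days from start to end, counting both.
60 = 7 × 8 + 4, so there are 8 full weeks plus 4 extra days.
Each full week contributes 5 weekdays (Mon–Fri): 8 × 5 = 40.
The 4 extra days are Sat, Sun, Mon, Tue — 2 of them qualify.
Total: 40 + 2 = 42.

42 weekdays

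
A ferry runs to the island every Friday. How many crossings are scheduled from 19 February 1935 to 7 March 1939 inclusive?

211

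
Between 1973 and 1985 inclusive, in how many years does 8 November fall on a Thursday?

Day of week of November 8 in each year:
1973: Thu ✓, 1974: Fri, 1975: Sat, 1976: Mon, 1977: Tue, 1978: Wed, 1979: Thu ✓, 1980: Sat, 1981: Sun, 1982: Mon, 1983: Tue, 1984: Thu ✓, 1985: Fri
Thursdays: 1973, 1979, 1984.

3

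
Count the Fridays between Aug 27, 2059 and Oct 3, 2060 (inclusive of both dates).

58

Aug 27, 2059 is a Wednesday.
The range spans 404 days (inclusive of both endpoints).
404 = 7 × 57 + 5, so there are 57 full weeks plus 5 extra days.
Each full week contributes one Friday: 57 so far.
The 5 extra days are Wednesday, Thursday, Friday, Saturday, Sunday — 1 of them qualifies.
Total: 57 + 1 = 58.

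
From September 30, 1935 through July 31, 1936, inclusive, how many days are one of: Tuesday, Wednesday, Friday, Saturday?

175

September 30, 1935 is a Monday.
That's 306 days from start to end, counting both.
306 = 7 × 43 + 5, so there are 43 full weeks plus 5 extra days.
Each full week contributes 4 days from the set (Tue, Wed, Fri, Sat): 43 × 4 = 172.
The 5 extra days are Mon, Tue, Wed, Thu, Fri — 3 of them qualify.
Total: 172 + 3 = 175.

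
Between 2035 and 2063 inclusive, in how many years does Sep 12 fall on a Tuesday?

Day of week of September 12 in each year:
2035: Wed, 2036: Fri, 2037: Sat, 2038: Sun, 2039: Mon, 2040: Wed, 2041: Thu, 2042: Fri, 2043: Sat, 2044: Mon, 2045: Tue ✓, 2046: Wed, 2047: Thu, 2048: Sat, 2049: Sun, 2050: Mon, 2051: Tue ✓, 2052: Thu, 2053: Fri, 2054: Sat, 2055: Sun, 2056: Tue ✓, 2057: Wed, 2058: Thu, 2059: Fri, 2060: Sun, 2061: Mon, 2062: Tue ✓, 2063: Wed
Tuesdays: 2045, 2051, 2056, 2062.

4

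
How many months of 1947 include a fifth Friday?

A month has five Fridays exactly when Friday falls within its first (length − 28) days.
Jan: 31 days, starts Wed → 5 of Wed, Thu, Fri ✓
Feb: 28 days, starts Sat → 5 of (none)
Mar: 31 days, starts Sat → 5 of Sat, Sun, Mon
Apr: 30 days, starts Tue → 5 of Tue, Wed
May: 31 days, starts Thu → 5 of Thu, Fri, Sat ✓
Jun: 30 days, starts Sun → 5 of Sun, Mon
Jul: 31 days, starts Tue → 5 of Tue, Wed, Thu
Aug: 31 days, starts Fri → 5 of Fri, Sat, Sun ✓
Sep: 30 days, starts Mon → 5 of Mon, Tue
Oct: 31 days, starts Wed → 5 of Wed, Thu, Fri ✓
Nov: 30 days, starts Sat → 5 of Sat, Sun
Dec: 31 days, starts Mon → 5 of Mon, Tue, Wed
Months with five Fridays: Jan, May, Aug, Oct.

4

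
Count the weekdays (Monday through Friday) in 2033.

260

Jan 1, 2033 is a Saturday.
From Jan 1, 2033 to Dec 31, 2033 is 365 days inclusive.
365 = 7 × 52 + 1, so there are 52 full weeks plus 1 extra day.
Each full week contributes 5 weekdays (Mon–Fri): 52 × 5 = 260.
The 1 extra day is Sat — none qualify.
Total: 260 + 0 = 260.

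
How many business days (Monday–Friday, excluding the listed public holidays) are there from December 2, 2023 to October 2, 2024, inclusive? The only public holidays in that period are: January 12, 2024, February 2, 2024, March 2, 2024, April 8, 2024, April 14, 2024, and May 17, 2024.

December 2, 2023 is a Saturday.
That's 306 days from start to end, counting both.
306 = 7 × 43 + 5, so there are 43 full weeks plus 5 extra days.
Each full week contributes 5 weekdays (Mon–Fri): 43 × 5 = 215.
The 5 extra days are Saturday, Sunday, Monday, Tuesday, Wednesday — 3 of them qualify.
Total: 215 + 3 = 218.
Holidays: January 12, 2024 (Fri); February 2, 2024 (Fri); March 2, 2024 (Sat); April 8, 2024 (Mon); April 14, 2024 (Sun); May 17, 2024 (Fri).
4 of the 6 holidays fall on weekdays; the rest are weekends and were already excluded.
Business days: 218 − 4 = 214.

214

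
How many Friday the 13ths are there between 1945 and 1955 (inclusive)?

Friday-the-13ths by year:
1945: Apr, Jul
1946: Sep, Dec
1947: Jun
1948: Feb, Aug
1949: May
1950: Jan, Oct
1951: Apr, Jul
1952: Jun
1953: Feb, Mar, Nov
1954: Aug
1955: May

18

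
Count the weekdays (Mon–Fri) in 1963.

261 weekdays

Jan 1, 1963 is a Tuesday.
From Jan 1, 1963 to Dec 31, 1963 is 365 days inclusive.
365 = 7 × 52 + 1, so there are 52 full weeks plus 1 extra day.
Each full week contributes 5 weekdays (Mon–Fri): 52 × 5 = 260.
The 1 extra day is Tuesday — 1 of them qualifies.
Total: 260 + 1 = 261.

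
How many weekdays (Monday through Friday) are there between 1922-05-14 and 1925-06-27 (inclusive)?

815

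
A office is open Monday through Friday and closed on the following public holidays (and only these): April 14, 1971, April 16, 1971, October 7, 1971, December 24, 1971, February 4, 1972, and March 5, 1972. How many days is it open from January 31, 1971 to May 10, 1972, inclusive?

328 business days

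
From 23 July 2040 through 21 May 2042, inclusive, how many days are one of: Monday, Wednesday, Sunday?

23 July 2040 is a Monday.
The range spans 668 days (inclusive of both endpoints).
668 = 7 × 95 + 3, so there are 95 full weeks plus 3 extra days.
Each full week contributes 3 days from the set (Mon, Wed, Sun): 95 × 3 = 285.
The 3 extra days are Mon, Tue, Wed — 2 of them qualify.
Total: 285 + 2 = 287.

287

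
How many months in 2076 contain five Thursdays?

5

A month has five Thursdays exactly when Thursday falls within its first (length − 28) days.
Jan: 31 days, starts Wed → 5 of Wed, Thu, Fri ✓
Feb: 29 days, starts Sat → 5 of Sat
Mar: 31 days, starts Sun → 5 of Sun, Mon, Tue
Apr: 30 days, starts Wed → 5 of Wed, Thu ✓
May: 31 days, starts Fri → 5 of Fri, Sat, Sun
Jun: 30 days, starts Mon → 5 of Mon, Tue
Jul: 31 days, starts Wed → 5 of Wed, Thu, Fri ✓
Aug: 31 days, starts Sat → 5 of Sat, Sun, Mon
Sep: 30 days, starts Tue → 5 of Tue, Wed
Oct: 31 days, starts Thu → 5 of Thu, Fri, Sat ✓
Nov: 30 days, starts Sun → 5 of Sun, Mon
Dec: 31 days, starts Tue → 5 of Tue, Wed, Thu ✓
Months with five Thursdays: Jan, Apr, Jul, Oct, Dec.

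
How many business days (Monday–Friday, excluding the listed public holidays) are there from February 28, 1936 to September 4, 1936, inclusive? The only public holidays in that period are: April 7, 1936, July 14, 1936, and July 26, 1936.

134

February 28, 1936 is a Friday.
That's 190 days from start to end, counting both.
190 = 7 × 27 + 1, so there are 27 full weeks plus 1 extra day.
Each full week contributes 5 weekdays (Mon–Fri): 27 × 5 = 135.
The 1 extra day is Fri — 1 of them qualifies.
Total: 135 + 1 = 136.
Holidays: April 7, 1936 (Tue); July 14, 1936 (Tue); July 26, 1936 (Sun).
2 of the 3 holidays fall on weekdays; the rest are weekends and were already excluded.
Business days: 136 − 2 = 134.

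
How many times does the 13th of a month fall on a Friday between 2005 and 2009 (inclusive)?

Friday-the-13ths by year:
2005: May
2006: Jan, Oct
2007: Apr, Jul
2008: Jun
2009: Feb, Mar, Nov

9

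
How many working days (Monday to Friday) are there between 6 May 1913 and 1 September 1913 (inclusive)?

6 May 1913 is a Tuesday.
The range spans 119 days (inclusive of both endpoints).
119 = 7 × 17, so the span is exactly 17 full weeks.
Each full week contributes 5 weekdays (Mon–Fri): 17 × 5 = 85.

85 weekdays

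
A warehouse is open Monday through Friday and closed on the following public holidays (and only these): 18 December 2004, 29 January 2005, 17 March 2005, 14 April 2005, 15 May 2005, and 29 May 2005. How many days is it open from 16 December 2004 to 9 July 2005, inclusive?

145 working days

16 December 2004 is a Thursday.
From 16 December 2004 to 9 July 2005 is 206 days inclusive.
206 = 7 × 29 + 3, so there are 29 full weeks plus 3 extra days.
Each full week contributes 5 weekdays (Mon–Fri): 29 × 5 = 145.
The 3 extra days are Thursday, Friday, Saturday — 2 of them qualify.
Total: 145 + 2 = 147.
Holidays: 18 December 2004 (Sat); 29 January 2005 (Sat); 17 March 2005 (Thu); 14 April 2005 (Thu); 15 May 2005 (Sun); 29 May 2005 (Sun).
2 of the 6 holidays fall on weekdays; the rest are weekends and were already excluded.
Business days: 147 − 2 = 145.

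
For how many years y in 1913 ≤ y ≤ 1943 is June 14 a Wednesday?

4

Day of week of June 14 in each year:
1913: Sat, 1914: Sun, 1915: Mon, 1916: Wed ✓, 1917: Thu, 1918: Fri, 1919: Sat, 1920: Mon, 1921: Tue, 1922: Wed ✓, 1923: Thu, 1924: Sat, 1925: Sun, 1926: Mon, 1927: Tue, 1928: Thu, 1929: Fri, 1930: Sat, 1931: Sun, 1932: Tue, 1933: Wed ✓, 1934: Thu, 1935: Fri, 1936: Sun, 1937: Mon, 1938: Tue, 1939: Wed ✓, 1940: Fri, 1941: Sat, 1942: Sun, 1943: Mon
Wednesdays: 1916, 1922, 1933, 1939.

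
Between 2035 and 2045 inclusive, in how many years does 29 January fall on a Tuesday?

2

Day of week of January 29 in each year:
2035: Mon, 2036: Tue ✓, 2037: Thu, 2038: Fri, 2039: Sat, 2040: Sun, 2041: Tue ✓, 2042: Wed, 2043: Thu, 2044: Fri, 2045: Sun
Tuesdays: 2036, 2041.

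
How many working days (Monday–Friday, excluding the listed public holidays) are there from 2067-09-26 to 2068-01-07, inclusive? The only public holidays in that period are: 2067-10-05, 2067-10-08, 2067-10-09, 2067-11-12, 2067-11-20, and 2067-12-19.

73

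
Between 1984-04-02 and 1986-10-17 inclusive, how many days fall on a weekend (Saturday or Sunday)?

264

1984-04-02 is a Monday.
The range spans 929 days (inclusive of both endpoints).
929 = 7 × 132 + 5, so there are 132 full weeks plus 5 extra days.
Each full week contributes 2 weekend days (Sat, Sun): 132 × 2 = 264.
The 5 extra days are Mon, Tue, Wed, Thu, Fri — none qualify.
Total: 264 + 0 = 264.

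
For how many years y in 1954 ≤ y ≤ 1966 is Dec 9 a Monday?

Day of week of December 9 in each year:
1954: Thu, 1955: Fri, 1956: Sun, 1957: Mon ✓, 1958: Tue, 1959: Wed, 1960: Fri, 1961: Sat, 1962: Sun, 1963: Mon ✓, 1964: Wed, 1965: Thu, 1966: Fri
Mondays: 1957, 1963.

2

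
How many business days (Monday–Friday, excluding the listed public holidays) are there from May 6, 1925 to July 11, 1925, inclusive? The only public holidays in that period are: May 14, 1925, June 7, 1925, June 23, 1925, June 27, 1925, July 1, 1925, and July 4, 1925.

45

May 6, 1925 is a Wednesday.
That's 67 days from start to end, counting both.
67 = 7 × 9 + 4, so there are 9 full weeks plus 4 extra days.
Each full week contributes 5 weekdays (Mon–Fri): 9 × 5 = 45.
The 4 extra days are Wed, Thu, Fri, Sat — 3 of them qualify.
Total: 45 + 3 = 48.
Holidays: May 14, 1925 (Thu); June 7, 1925 (Sun); June 23, 1925 (Tue); June 27, 1925 (Sat); July 1, 1925 (Wed); July 4, 1925 (Sat).
3 of the 6 holidays fall on weekdays; the rest are weekends and were already excluded.
Business days: 48 − 3 = 45.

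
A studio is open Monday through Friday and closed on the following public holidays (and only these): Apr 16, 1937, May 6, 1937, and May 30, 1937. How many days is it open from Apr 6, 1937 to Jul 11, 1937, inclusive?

67 working days

Apr 6, 1937 is a Tuesday.
The range spans 97 days (inclusive of both endpoints).
97 = 7 × 13 + 6, so there are 13 full weeks plus 6 extra days.
Each full week contributes 5 weekdays (Mon–Fri): 13 × 5 = 65.
The 6 extra days are Tuesday, Wednesday, Thursday, Friday, Saturday, Sunday — 4 of them qualify.
Total: 65 + 4 = 69.
Holidays: Apr 16, 1937 (Fri); May 6, 1937 (Thu); May 30, 1937 (Sun).
2 of the 3 holidays fall on weekdays; the rest are weekends and were already excluded.
Business days: 69 − 2 = 67.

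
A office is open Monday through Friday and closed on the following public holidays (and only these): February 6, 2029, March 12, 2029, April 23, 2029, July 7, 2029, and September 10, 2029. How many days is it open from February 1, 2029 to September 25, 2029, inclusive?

165

February 1, 2029 is a Thursday.
The range spans 237 days (inclusive of both endpoints).
237 = 7 × 33 + 6, so there are 33 full weeks plus 6 extra days.
Each full week contributes 5 weekdays (Mon–Fri): 33 × 5 = 165.
The 6 extra days are Thursday, Friday, Saturday, Sunday, Monday, Tuesday — 4 of them qualify.
Total: 165 + 4 = 169.
Holidays: February 6, 2029 (Tue); March 12, 2029 (Mon); April 23, 2029 (Mon); July 7, 2029 (Sat); September 10, 2029 (Mon).
4 of the 5 holidays fall on weekdays; the rest are weekends and were already excluded.
Business days: 169 − 4 = 165.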